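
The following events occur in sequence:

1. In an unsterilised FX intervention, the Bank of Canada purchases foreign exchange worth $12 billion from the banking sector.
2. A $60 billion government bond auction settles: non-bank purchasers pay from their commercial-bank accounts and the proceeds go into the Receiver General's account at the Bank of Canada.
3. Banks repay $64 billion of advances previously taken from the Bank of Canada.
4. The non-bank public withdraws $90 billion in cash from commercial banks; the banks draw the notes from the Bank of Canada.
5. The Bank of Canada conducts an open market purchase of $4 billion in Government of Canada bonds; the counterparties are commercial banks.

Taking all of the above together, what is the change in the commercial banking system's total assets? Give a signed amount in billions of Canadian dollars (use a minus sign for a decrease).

-$214 billion

Bank of Canada balance sheet:
  Assets:      Securities +$4B, Loans to banks −$64B, Foreign assets +$12B
  Liabilities: Bank reserves −$198B, Currency in circulation +$90B, Government deposits +$60B
Commercial banking system:
  Assets:      Reserves at CB −$198B, Securities −$4B, Foreign assets −$12B
  Liabilities: Checkable deposits −$150B, Borrowings from CB −$64B
Change in total bank assets = -$214 billion.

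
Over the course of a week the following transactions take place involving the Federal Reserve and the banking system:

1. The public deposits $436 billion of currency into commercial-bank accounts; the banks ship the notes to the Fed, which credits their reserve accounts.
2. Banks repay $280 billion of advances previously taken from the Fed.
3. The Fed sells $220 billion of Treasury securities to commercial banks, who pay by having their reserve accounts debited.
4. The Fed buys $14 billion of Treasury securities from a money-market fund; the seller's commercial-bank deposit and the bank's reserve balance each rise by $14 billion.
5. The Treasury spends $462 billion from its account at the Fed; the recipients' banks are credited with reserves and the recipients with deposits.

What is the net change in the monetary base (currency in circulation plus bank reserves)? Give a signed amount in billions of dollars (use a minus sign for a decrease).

-$24 billion

Currency deposit $436 billion: just a shift between currency and reserves — both are base money → 0.
Discount-window repayment $280 billion: Fed balance sheet contracts → −$280B.
OMO sale (to banks) $220 billion: Fed balance sheet contracts → −$220B.
Asset purchase (from non-banks) $14 billion: Fed balance sheet expands → +$14B.
Government spending $462 billion: a non-base liability converts back to reserves → +$462B.
Net: 0 − 280 − 220 + 14 + 462 = -$24 billion.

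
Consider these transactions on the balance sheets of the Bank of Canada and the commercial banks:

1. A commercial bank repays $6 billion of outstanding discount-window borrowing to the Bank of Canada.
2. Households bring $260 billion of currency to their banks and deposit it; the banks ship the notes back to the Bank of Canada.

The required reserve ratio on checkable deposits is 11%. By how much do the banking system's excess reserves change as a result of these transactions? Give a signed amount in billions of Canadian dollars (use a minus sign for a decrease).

+$225.4 billion

Discount-window repayment $6 billion: reserves −$6B, deposits 0.
Currency deposit $260 billion: reserves +$260B, deposits +$260B.
Totals: Δreserves = +$254B, Δdeposits = +$260B.
Δrequired reserves = 11% × +$260B = +$28.6B.
Δexcess reserves = Δreserves − Δrequired = +$254B − (+$28.6B) = +$225.4 billion.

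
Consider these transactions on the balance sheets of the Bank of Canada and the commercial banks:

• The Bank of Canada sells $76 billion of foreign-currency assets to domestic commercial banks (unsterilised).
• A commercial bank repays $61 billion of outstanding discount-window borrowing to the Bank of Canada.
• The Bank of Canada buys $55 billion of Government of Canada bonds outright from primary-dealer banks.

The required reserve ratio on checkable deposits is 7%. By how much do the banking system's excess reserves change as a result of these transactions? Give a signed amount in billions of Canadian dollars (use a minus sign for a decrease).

FX sale $76 billion: reserves −$76B, deposits 0.
Discount-window repayment $61 billion: reserves −$61B, deposits 0.
OMO purchase (from banks) $55 billion: reserves +$55B, deposits 0.
Totals: Δreserves = −$82B, Δdeposits = 0.
Δrequired reserves = 7% × 0 = 0.
Δexcess reserves = Δreserves − Δrequired = −$82B − (0) = -$82 billion.

-$82 billion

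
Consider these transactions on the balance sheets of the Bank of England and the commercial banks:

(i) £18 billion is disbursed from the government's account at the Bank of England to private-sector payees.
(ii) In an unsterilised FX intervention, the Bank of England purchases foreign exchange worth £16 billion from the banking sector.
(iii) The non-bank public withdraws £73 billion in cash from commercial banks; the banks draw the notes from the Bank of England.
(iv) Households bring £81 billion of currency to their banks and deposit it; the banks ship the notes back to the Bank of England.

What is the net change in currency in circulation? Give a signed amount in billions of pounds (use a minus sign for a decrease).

Bank of England balance sheet:
  Assets:      Foreign assets +£16B
  Liabilities: Bank reserves +£42B, Currency in circulation −£8B, Government deposits −£18B
Commercial banking system:
  Assets:      Reserves at CB +£42B, Foreign assets −£16B
  Liabilities: Checkable deposits +£26B
So the change in currency in circulation is -£8 billion.

-£8 billion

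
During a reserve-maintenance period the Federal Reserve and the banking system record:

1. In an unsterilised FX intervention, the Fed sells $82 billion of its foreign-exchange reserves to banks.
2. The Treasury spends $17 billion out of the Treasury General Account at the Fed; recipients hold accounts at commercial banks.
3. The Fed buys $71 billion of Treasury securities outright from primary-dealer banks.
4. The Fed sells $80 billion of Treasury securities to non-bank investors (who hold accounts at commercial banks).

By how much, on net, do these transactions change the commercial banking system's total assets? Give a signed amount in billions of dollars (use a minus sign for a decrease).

FX sale $82 billion: just an asset swap on bank balance sheets → 0.
Government spending $17 billion: bank balance sheets expand → +$17B.
OMO purchase (from banks) $71 billion: just an asset swap on bank balance sheets → 0.
Asset sale (to non-banks) $80 billion: bank balance sheets shrink → −$80B.
Net: 0 + 17 + 0 − 80 = -$63 billion.

-$63 billion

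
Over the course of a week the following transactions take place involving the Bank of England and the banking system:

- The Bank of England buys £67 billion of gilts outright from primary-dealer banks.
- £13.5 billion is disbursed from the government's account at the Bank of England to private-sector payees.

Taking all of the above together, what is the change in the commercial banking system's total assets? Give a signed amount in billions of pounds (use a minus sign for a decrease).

+£13.5 billion

OMO purchase (from banks) £67 billion: just an asset swap on bank balance sheets → 0.
Government spending £13.5 billion: bank balance sheets expand → +£13.5B.
Net: 0 + 13.5 = +£13.5 billion.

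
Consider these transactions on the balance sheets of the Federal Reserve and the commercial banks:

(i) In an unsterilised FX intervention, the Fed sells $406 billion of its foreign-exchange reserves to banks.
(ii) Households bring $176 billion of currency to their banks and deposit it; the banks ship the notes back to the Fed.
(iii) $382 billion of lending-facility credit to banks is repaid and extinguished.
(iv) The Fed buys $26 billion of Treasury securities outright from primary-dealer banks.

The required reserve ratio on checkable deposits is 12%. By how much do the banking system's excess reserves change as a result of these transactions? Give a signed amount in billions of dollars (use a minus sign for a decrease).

FX sale $406 billion: reserves −$406B, deposits 0.
Currency deposit $176 billion: reserves +$176B, deposits +$176B.
Discount-window repayment $382 billion: reserves −$382B, deposits 0.
OMO purchase (from banks) $26 billion: reserves +$26B, deposits 0.
Totals: Δreserves = −$586B, Δdeposits = +$176B.
Δrequired reserves = 12% × +$176B = +$21.12B.
Δexcess reserves = Δreserves − Δrequired = −$586B − (+$21.12B) = -$607.12 billion.

-$607.12 billion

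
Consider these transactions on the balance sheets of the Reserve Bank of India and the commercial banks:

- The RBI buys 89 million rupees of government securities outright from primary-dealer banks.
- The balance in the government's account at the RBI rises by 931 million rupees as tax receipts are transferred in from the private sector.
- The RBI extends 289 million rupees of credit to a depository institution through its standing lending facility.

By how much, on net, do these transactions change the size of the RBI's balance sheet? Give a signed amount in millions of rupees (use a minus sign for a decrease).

OMO purchase (from banks) 89 million rupees: an RBI asset is acquired → +89M.
Government account inflow 931 million rupees: only the composition of liabilities changes → 0.
Discount-window loan 289 million rupees: an RBI asset is acquired → +289M.
Net: 89 + 0 + 289 = +378 million.

+378 million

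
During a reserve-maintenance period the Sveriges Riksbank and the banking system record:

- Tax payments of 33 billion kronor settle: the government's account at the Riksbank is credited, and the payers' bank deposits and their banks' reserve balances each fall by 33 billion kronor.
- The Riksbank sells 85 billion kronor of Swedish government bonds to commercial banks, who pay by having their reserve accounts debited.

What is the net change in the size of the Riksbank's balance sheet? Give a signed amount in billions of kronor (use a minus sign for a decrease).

Government account inflow 33 billion kronor: only the composition of liabilities changes → 0.
OMO sale (to banks) 85 billion kronor: a Riksbank asset is shed → −85B.
Net: 0 − 85 = -85 billion.

-85 billion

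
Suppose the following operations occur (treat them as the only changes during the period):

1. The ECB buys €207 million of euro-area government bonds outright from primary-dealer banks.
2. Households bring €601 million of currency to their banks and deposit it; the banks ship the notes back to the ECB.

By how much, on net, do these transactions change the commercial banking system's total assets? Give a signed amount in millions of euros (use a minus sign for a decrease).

+€601 million

ECB balance sheet:
  Assets:      Securities +€207M
  Liabilities: Bank reserves +€808M, Currency in circulation −€601M
Commercial banking system:
  Assets:      Reserves at CB +€808M, Securities −€207M
  Liabilities: Checkable deposits +€601M
Change in total bank assets = +€601 million.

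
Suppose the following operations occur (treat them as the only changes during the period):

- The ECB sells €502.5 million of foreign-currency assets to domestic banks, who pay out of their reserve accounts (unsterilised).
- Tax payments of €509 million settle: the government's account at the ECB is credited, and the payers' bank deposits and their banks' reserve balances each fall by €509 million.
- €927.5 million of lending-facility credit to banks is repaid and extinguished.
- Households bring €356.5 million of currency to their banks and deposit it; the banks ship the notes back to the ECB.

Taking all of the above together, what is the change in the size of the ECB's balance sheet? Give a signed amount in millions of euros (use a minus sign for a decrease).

-€1430 million

ECB balance sheet:
  Assets:      Loans to banks −€927.5M, Foreign assets −€502.5M
  Liabilities: Bank reserves −€1582.5M, Currency in circulation −€356.5M, Government deposits +€509M
Commercial banking system:
  Assets:      Reserves at CB −€1582.5M, Foreign assets +€502.5M
  Liabilities: Checkable deposits −€152.5M, Borrowings from CB −€927.5M
Change in total ECB assets = -€1430 million.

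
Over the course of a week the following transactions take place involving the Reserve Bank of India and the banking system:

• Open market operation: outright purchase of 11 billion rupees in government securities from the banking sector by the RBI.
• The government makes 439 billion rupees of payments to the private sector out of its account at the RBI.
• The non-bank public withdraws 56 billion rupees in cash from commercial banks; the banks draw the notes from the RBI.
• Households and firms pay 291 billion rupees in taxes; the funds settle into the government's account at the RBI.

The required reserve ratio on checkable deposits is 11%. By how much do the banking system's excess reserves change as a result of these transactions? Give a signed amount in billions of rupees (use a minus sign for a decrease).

OMO purchase (from banks) 11 billion rupees: reserves +11B, deposits 0.
Government spending 439 billion rupees: reserves +439B, deposits +439B.
Currency withdrawal 56 billion rupees: reserves −56B, deposits −56B.
Government account inflow 291 billion rupees: reserves −291B, deposits −291B.
Totals: Δreserves = +103B, Δdeposits = +92B.
Δrequired reserves = 11% × +92B = +10.12B.
Δexcess reserves = Δreserves − Δrequired = +103B − (+10.12B) = +92.88 billion.

+92.88 billion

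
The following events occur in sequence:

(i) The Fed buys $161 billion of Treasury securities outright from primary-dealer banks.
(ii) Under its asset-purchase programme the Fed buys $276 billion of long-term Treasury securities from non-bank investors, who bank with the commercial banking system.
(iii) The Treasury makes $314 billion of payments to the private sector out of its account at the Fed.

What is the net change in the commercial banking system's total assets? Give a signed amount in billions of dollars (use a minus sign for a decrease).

OMO purchase (from banks) $161 billion: just an asset swap on bank balance sheets → 0.
Asset purchase (from non-banks) $276 billion: bank balance sheets expand → +$276B.
Government spending $314 billion: bank balance sheets expand → +$314B.
Net: 0 + 276 + 314 = +$590 billion.

+$590 billion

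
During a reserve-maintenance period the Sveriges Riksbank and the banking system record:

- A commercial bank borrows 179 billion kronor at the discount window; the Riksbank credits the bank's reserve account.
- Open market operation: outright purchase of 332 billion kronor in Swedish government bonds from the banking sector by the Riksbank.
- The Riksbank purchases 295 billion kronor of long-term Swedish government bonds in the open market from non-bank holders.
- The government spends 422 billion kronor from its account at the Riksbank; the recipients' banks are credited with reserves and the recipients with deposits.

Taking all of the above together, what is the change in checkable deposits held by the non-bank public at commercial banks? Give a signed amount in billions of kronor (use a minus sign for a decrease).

+717 billion

Riksbank balance sheet:
  Assets:      Securities +627B, Loans to banks +179B
  Liabilities: Bank reserves +1228B, Government deposits −422B
Commercial banking system:
  Assets:      Reserves at CB +1228B, Securities −332B
  Liabilities: Checkable deposits +717B, Borrowings from CB +179B
So the change in checkable deposits held by the non-bank public at commercial banks is +717 billion.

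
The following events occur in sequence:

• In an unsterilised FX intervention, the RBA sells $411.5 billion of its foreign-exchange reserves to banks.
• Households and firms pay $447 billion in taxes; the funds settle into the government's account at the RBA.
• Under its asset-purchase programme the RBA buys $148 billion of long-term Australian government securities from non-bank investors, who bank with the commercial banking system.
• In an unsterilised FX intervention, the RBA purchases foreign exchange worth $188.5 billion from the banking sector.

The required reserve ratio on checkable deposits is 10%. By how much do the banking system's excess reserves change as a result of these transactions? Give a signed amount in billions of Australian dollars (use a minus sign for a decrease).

-$492.1 billion

FX sale $411.5 billion: reserves −$411.5B, deposits 0.
Government account inflow $447 billion: reserves −$447B, deposits −$447B.
Asset purchase (from non-banks) $148 billion: reserves +$148B, deposits +$148B.
FX purchase $188.5 billion: reserves +$188.5B, deposits 0.
Totals: Δreserves = −$522B, Δdeposits = −$299B.
Δrequired reserves = 10% × −$299B = −$29.9B.
Δexcess reserves = Δreserves − Δrequired = −$522B − (−$29.9B) = -$492.1 billion.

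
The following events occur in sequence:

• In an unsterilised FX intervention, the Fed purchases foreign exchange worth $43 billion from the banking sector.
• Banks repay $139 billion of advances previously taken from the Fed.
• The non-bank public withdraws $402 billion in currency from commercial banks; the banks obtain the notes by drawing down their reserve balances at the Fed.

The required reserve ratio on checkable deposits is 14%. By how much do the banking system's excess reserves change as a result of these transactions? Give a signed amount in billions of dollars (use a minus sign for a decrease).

-$441.72 billion

FX purchase $43 billion: reserves +$43B, deposits 0.
Discount-window repayment $139 billion: reserves −$139B, deposits 0.
Currency withdrawal $402 billion: reserves −$402B, deposits −$402B.
Totals: Δreserves = −$498B, Δdeposits = −$402B.
Δrequired reserves = 14% × −$402B = −$56.28B.
Δexcess reserves = Δreserves − Δrequired = −$498B − (−$56.28B) = -$441.72 billion.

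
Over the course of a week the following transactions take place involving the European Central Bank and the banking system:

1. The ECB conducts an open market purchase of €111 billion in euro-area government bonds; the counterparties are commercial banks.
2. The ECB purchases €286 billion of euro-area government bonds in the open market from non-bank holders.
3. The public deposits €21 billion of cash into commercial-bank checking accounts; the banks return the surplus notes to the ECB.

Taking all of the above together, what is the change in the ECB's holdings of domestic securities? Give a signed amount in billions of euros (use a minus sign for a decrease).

OMO purchase (from banks) €111 billion: securities added to the ECB's portfolio → +€111B.
Asset purchase (from non-banks) €286 billion: securities added to the ECB's portfolio → +€286B.
Currency deposit €21 billion: the ECB's securities portfolio is untouched → 0.
Net: 111 + 286 + 0 = +€397 billion.

+€397 billion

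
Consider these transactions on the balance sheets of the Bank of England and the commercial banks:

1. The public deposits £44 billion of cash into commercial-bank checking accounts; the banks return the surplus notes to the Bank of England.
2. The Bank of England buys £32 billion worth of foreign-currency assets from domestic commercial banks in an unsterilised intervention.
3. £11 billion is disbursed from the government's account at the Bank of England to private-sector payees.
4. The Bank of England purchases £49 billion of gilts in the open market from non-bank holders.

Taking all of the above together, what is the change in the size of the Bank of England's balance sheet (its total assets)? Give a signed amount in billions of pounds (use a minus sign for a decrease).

Currency deposit £44 billion: only the composition of liabilities changes → 0.
FX purchase £32 billion: a Bank of England asset is acquired → +£32B.
Government spending £11 billion: only the composition of liabilities changes → 0.
Asset purchase (from non-banks) £49 billion: a Bank of England asset is acquired → +£49B.
Net: 0 + 32 + 0 + 49 = +£81 billion.

+£81 billion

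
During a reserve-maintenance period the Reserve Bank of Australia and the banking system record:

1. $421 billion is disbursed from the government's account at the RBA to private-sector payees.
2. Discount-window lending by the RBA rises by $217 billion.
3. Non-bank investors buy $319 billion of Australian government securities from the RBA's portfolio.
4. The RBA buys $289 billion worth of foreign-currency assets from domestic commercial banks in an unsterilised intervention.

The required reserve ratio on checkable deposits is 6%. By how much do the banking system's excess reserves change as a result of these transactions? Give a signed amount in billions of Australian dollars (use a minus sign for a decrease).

+$601.88 billion

Government spending $421 billion: reserves +$421B, deposits +$421B.
Discount-window loan $217 billion: reserves +$217B, deposits 0.
Asset sale (to non-banks) $319 billion: reserves −$319B, deposits −$319B.
FX purchase $289 billion: reserves +$289B, deposits 0.
Totals: Δreserves = +$608B, Δdeposits = +$102B.
Δrequired reserves = 6% × +$102B = +$6.12B.
Δexcess reserves = Δreserves − Δrequired = +$608B − (+$6.12B) = +$601.88 billion.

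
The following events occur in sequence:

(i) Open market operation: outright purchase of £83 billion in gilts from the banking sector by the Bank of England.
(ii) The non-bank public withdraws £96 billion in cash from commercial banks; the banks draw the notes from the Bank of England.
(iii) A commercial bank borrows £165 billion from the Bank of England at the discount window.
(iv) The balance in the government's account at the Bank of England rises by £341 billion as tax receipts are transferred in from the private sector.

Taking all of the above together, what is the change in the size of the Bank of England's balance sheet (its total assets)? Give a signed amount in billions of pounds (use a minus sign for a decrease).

Bank of England balance sheet:
  Assets:      Securities +£83B, Loans to banks +£165B
  Liabilities: Bank reserves −£189B, Currency in circulation +£96B, Government deposits +£341B
Commercial banking system:
  Assets:      Reserves at CB −£189B, Securities −£83B
  Liabilities: Checkable deposits −£437B, Borrowings from CB +£165B
Change in total Bank of England assets = +£248 billion.

+£248 billion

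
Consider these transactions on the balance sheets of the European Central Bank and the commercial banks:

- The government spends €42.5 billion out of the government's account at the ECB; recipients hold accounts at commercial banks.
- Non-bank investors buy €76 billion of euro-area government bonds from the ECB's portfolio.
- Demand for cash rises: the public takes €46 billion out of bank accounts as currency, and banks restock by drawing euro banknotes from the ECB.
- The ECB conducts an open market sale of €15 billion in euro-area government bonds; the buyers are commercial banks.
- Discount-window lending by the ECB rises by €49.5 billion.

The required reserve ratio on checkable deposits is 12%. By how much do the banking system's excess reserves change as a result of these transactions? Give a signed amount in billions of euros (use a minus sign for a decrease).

-€35.46 billion

Government spending €42.5 billion: reserves +€42.5B, deposits +€42.5B.
Asset sale (to non-banks) €76 billion: reserves −€76B, deposits −€76B.
Currency withdrawal €46 billion: reserves −€46B, deposits −€46B.
OMO sale (to banks) €15 billion: reserves −€15B, deposits 0.
Discount-window loan €49.5 billion: reserves +€49.5B, deposits 0.
Totals: Δreserves = −€45B, Δdeposits = −€79.5B.
Δrequired reserves = 12% × −€79.5B = −€9.54B.
Δexcess reserves = Δreserves − Δrequired = −€45B − (−€9.54B) = -€35.46 billion.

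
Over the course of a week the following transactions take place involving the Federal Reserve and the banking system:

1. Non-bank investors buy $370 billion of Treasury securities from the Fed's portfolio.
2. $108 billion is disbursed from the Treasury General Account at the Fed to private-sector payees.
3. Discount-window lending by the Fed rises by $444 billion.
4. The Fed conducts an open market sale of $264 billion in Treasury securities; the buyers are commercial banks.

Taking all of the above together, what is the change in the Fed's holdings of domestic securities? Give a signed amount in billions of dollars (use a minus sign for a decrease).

-$634 billion

Fed balance sheet:
  Assets:      Securities −$634B, Loans to banks +$444B
  Liabilities: Bank reserves −$82B, Government deposits −$108B
So the change in the Fed's holdings of domestic securities is -$634 billion.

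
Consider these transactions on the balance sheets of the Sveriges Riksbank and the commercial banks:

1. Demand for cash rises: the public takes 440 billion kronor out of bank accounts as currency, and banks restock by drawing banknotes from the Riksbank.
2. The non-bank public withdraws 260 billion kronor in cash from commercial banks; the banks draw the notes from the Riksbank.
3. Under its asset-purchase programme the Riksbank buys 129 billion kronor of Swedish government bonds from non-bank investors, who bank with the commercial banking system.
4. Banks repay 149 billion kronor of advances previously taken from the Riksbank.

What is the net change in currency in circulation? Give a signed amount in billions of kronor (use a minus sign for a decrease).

Currency withdrawal 440 billion kronor: notes leave the central bank → +440B.
Currency withdrawal 260 billion kronor: notes leave the central bank → +260B.
Asset purchase (from non-banks) 129 billion kronor: no currency enters or leaves circulation → 0.
Discount-window repayment 149 billion kronor: no currency enters or leaves circulation → 0.
Net: 440 + 260 + 0 + 0 = +700 billion.

+700 billion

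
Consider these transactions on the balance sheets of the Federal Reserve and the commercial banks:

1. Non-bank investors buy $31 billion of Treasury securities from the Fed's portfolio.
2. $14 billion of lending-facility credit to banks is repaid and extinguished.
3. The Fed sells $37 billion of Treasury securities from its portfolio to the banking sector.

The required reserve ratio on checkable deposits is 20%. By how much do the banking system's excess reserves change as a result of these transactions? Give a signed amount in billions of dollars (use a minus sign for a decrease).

Asset sale (to non-banks) $31 billion: reserves −$31B, deposits −$31B.
Discount-window repayment $14 billion: reserves −$14B, deposits 0.
OMO sale (to banks) $37 billion: reserves −$37B, deposits 0.
Totals: Δreserves = −$82B, Δdeposits = −$31B.
Δrequired reserves = 20% × −$31B = −$6.2B.
Δexcess reserves = Δreserves − Δrequired = −$82B − (−$6.2B) = -$75.8 billion.

-$75.8 billion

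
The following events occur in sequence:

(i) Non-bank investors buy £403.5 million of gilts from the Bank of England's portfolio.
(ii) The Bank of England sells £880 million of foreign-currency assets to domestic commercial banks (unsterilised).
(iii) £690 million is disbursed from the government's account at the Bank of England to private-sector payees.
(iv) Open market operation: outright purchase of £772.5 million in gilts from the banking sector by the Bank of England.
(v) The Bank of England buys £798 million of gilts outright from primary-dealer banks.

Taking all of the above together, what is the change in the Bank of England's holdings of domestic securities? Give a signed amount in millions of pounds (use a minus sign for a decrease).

+£1167 million

Bank of England balance sheet:
  Assets:      Securities +£1167M, Foreign assets −£880M
  Liabilities: Bank reserves +£977M, Government deposits −£690M
Commercial banking system:
  Assets:      Reserves at CB +£977M, Securities −£1570.5M, Foreign assets +£880M
  Liabilities: Checkable deposits +£286.5M
So the change in the Bank of England's holdings of domestic securities is +£1167 million.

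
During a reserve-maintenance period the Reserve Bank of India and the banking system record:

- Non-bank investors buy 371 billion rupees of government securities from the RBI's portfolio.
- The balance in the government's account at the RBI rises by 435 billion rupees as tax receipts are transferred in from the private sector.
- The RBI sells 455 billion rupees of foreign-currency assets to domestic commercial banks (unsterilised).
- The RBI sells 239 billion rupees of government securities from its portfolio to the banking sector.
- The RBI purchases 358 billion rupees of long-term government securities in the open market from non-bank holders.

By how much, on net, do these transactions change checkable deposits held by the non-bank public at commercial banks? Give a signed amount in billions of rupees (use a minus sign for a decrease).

Asset sale (to non-banks) 371 billion rupees: non-bank counterparties' bank balances fall → −371B.
Government account inflow 435 billion rupees: non-bank counterparties' bank balances fall → −435B.
FX sale 455 billion rupees: the counterparty is a bank, so public deposits are unchanged → 0.
OMO sale (to banks) 239 billion rupees: the counterparty is a bank, so public deposits are unchanged → 0.
Asset purchase (from non-banks) 358 billion rupees: non-bank counterparties' bank balances rise → +358B.
Net: −371 − 435 + 0 + 0 + 358 = -448 billion.

-448 billion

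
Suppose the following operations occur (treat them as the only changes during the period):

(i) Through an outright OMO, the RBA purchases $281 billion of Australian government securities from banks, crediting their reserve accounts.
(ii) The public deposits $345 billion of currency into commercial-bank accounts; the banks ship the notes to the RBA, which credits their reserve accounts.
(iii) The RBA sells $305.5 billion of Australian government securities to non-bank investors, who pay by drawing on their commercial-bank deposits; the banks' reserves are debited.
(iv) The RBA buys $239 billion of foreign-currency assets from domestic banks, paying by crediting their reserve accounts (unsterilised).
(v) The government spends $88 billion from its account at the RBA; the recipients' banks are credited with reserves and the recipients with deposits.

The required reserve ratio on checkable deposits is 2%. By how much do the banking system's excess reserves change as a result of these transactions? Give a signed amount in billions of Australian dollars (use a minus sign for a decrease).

OMO purchase (from banks) $281 billion: reserves +$281B, deposits 0.
Currency deposit $345 billion: reserves +$345B, deposits +$345B.
Asset sale (to non-banks) $305.5 billion: reserves −$305.5B, deposits −$305.5B.
FX purchase $239 billion: reserves +$239B, deposits 0.
Government spending $88 billion: reserves +$88B, deposits +$88B.
Totals: Δreserves = +$647.5B, Δdeposits = +$127.5B.
Δrequired reserves = 2% × +$127.5B = +$2.55B.
Δexcess reserves = Δreserves − Δrequired = +$647.5B − (+$2.55B) = +$644.95 billion.

+$644.95 billion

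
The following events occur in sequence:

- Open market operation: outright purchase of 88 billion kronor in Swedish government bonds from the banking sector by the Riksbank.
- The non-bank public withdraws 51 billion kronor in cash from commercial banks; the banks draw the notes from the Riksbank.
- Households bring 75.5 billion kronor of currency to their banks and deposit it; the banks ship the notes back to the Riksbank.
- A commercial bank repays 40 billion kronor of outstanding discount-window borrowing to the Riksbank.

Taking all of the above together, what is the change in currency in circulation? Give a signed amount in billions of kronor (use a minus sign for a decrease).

-24.5 billion

OMO purchase (from banks) 88 billion kronor: no currency enters or leaves circulation → 0.
Currency withdrawal 51 billion kronor: notes leave the central bank → +51B.
Currency deposit 75.5 billion kronor: notes return to the central bank → −75.5B.
Discount-window repayment 40 billion kronor: no currency enters or leaves circulation → 0.
Net: 0 + 51 − 75.5 + 0 = -24.5 billion.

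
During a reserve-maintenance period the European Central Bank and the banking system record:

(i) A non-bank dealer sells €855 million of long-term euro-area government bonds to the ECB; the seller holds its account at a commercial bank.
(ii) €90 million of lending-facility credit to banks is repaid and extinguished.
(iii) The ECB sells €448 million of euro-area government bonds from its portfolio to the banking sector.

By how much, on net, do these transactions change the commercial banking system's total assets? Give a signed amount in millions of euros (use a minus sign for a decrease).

+€765 million

Asset purchase (from non-banks) €855 million: bank balance sheets expand → +€855M.
Discount-window repayment €90 million: bank balance sheets shrink → −€90M.
OMO sale (to banks) €448 million: just an asset swap on bank balance sheets → 0.
Net: 855 − 90 + 0 = +€765 million.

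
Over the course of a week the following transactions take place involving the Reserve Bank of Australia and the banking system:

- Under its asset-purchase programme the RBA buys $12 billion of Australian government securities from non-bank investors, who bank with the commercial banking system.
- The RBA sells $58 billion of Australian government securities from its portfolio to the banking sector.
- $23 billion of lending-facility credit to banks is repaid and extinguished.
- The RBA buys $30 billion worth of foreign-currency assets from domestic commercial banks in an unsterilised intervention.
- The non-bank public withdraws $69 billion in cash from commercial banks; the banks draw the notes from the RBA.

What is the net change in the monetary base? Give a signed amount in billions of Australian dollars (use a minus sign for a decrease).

-$39 billion

Asset purchase (from non-banks) $12 billion: RBA balance sheet expands → +$12B.
OMO sale (to banks) $58 billion: RBA balance sheet contracts → −$58B.
Discount-window repayment $23 billion: RBA balance sheet contracts → −$23B.
FX purchase $30 billion: RBA balance sheet expands → +$30B.
Currency withdrawal $69 billion: just a shift between currency and reserves — both are base money → 0.
Net: 12 − 58 − 23 + 30 + 0 = -$39 billion.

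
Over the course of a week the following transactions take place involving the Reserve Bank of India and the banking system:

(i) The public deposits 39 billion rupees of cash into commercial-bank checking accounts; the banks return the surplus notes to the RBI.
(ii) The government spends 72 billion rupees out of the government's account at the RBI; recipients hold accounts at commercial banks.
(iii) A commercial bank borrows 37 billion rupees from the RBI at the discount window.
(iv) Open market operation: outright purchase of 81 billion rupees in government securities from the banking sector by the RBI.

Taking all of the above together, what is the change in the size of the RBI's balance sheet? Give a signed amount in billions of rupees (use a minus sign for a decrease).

RBI balance sheet:
  Assets:      Securities +81B, Loans to banks +37B
  Liabilities: Bank reserves +229B, Currency in circulation −39B, Government deposits −72B
Commercial banking system:
  Assets:      Reserves at CB +229B, Securities −81B
  Liabilities: Checkable deposits +111B, Borrowings from CB +37B
Change in total RBI assets = +118 billion.

+118 billion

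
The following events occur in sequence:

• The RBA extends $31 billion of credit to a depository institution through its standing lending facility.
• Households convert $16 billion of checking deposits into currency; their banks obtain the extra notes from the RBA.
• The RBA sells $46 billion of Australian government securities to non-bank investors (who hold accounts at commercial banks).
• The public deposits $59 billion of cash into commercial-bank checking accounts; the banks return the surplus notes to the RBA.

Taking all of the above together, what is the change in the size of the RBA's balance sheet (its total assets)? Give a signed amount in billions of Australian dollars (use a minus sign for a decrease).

-$15 billion

Discount-window loan $31 billion: an RBA asset is acquired → +$31B.
Currency withdrawal $16 billion: only the composition of liabilities changes → 0.
Asset sale (to non-banks) $46 billion: an RBA asset is shed → −$46B.
Currency deposit $59 billion: only the composition of liabilities changes → 0.
Net: 31 + 0 − 46 + 0 = -$15 billion.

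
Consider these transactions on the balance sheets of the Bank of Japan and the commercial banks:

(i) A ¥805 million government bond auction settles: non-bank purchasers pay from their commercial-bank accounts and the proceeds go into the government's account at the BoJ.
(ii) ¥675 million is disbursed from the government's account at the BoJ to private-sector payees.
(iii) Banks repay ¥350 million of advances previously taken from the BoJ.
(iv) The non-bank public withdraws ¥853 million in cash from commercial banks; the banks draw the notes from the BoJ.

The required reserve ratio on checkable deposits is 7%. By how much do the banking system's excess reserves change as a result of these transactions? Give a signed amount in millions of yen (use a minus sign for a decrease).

-¥1264.19 million

Government account inflow ¥805 million: reserves −¥805M, deposits −¥805M.
Government spending ¥675 million: reserves +¥675M, deposits +¥675M.
Discount-window repayment ¥350 million: reserves −¥350M, deposits 0.
Currency withdrawal ¥853 million: reserves −¥853M, deposits −¥853M.
Totals: Δreserves = −¥1333M, Δdeposits = −¥983M.
Δrequired reserves = 7% × −¥983M = −¥68.81M.
Δexcess reserves = Δreserves − Δrequired = −¥1333M − (−¥68.81M) = -¥1264.19 million.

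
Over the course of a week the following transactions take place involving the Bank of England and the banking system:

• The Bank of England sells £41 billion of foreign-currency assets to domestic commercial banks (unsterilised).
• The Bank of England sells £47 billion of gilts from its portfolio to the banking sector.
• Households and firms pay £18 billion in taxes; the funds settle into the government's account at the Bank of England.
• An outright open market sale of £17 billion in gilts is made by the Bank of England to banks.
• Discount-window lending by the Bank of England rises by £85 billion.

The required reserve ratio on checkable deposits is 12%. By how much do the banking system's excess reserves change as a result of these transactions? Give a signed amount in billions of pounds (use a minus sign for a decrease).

FX sale £41 billion: reserves −£41B, deposits 0.
OMO sale (to banks) £47 billion: reserves −£47B, deposits 0.
Government account inflow £18 billion: reserves −£18B, deposits −£18B.
OMO sale (to banks) £17 billion: reserves −£17B, deposits 0.
Discount-window loan £85 billion: reserves +£85B, deposits 0.
Totals: Δreserves = −£38B, Δdeposits = −£18B.
Δrequired reserves = 12% × −£18B = −£2.16B.
Δexcess reserves = Δreserves − Δrequired = −£38B − (−£2.16B) = -£35.84 billion.

-£35.84 billion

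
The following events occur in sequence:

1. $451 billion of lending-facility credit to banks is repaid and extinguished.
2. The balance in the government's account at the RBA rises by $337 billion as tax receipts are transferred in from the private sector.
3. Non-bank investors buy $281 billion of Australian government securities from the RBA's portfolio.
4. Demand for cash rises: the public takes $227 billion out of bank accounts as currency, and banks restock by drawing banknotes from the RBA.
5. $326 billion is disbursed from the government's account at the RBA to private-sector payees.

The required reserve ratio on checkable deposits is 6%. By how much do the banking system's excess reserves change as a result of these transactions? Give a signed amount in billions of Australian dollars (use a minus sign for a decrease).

-$938.86 billion

Discount-window repayment $451 billion: reserves −$451B, deposits 0.
Government account inflow $337 billion: reserves −$337B, deposits −$337B.
Asset sale (to non-banks) $281 billion: reserves −$281B, deposits −$281B.
Currency withdrawal $227 billion: reserves −$227B, deposits −$227B.
Government spending $326 billion: reserves +$326B, deposits +$326B.
Totals: Δreserves = −$970B, Δdeposits = −$519B.
Δrequired reserves = 6% × −$519B = −$31.14B.
Δexcess reserves = Δreserves − Δrequired = −$970B − (−$31.14B) = -$938.86 billion.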